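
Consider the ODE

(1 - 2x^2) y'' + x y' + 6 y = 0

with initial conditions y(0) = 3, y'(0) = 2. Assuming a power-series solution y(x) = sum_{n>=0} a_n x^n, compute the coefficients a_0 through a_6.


Ansatz: y(x) = sum_{n>=0} a_n x^n, so y'(x) = sum_{n>=1} n a_n x^(n-1) and y''(x) = sum_{n>=2} n(n-1) a_n x^(n-2).
Substitute into P(x) y'' + Q(x) y' + R(x) y = 0 with P(x) = 1 - 2x^2, Q(x) = x, R(x) = 6, and match powers of x.
Initial conditions: a_0 = 3, a_1 = 2.
Setting the coefficient of each power of x to zero and solving order by order (substituting the coefficients already found):
  x^0: 2 a_2 + 6 a_0 = 0  ->  2 a_2 = -6 a_0 = -18  ->  a_2 = -9
  x^1: 6 a_3 + 7 a_1 = 0  ->  6 a_3 = -7 a_1 = -14  ->  a_3 = -7/3
  x^2: 12 a_4 + 4 a_2 = 0  ->  12 a_4 = -4 a_2 = 36  ->  a_4 = 3
  x^3: 20 a_5 - 3 a_3 = 0  ->  20 a_5 = 3 a_3 = -7  ->  a_5 = -7/20
  x^4: 30 a_6 - 14 a_4 = 0  ->  30 a_6 = 14 a_4 = 42  ->  a_6 = 7/5
Truncated series: y(x) = 3 + 2 x - 9 x^2 - (7/3) x^3 + 3 x^4 - (7/20) x^5 + (7/5) x^6 + O(x^7).

a_0 = 3; a_1 = 2; a_2 = -9; a_3 = -7/3; a_4 = 3; a_5 = -7/20; a_6 = 7/5


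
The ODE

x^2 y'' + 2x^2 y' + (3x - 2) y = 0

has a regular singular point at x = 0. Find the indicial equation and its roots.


Divide by x^2 to reach normal form y'' + P_1(x) y' + P_2(x) y = 0 with P_1(x) = 2 and P_2(x) = 3/x - 2/x^2.
x = 0 is a singular point because the y-coefficient 3/x - 2/x^2 has a pole at x = 0.
It is a regular singular point because x P_1(x) = p(x) = 2x and x^2 P_2(x) = q(x) = 3x - 2 are polynomials, hence analytic at x = 0.
p(0) = 0,  q(0) = -2.
Indicial equation: r(r-1) + p(0) r + q(0) = 0, i.e. r^2 + (p(0) - 1) r + q(0) = 0, i.e. r^2 - 1 r - 2 = 0.
Discriminant: (-1)^2 - 4(-2) = 9, so r = (1 ± 3)/2.
Solving: r_1 = 2, r_2 = -1.

indicial: r^2 - 1 r - 2 = 0; roots r_1 = 2, r_2 = -1


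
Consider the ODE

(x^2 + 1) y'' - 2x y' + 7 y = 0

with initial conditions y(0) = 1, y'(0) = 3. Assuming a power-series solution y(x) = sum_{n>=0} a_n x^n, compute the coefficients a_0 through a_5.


Ansatz: y(x) = sum_{n>=0} a_n x^n, so y'(x) = sum_{n>=1} n a_n x^(n-1) and y''(x) = sum_{n>=2} n(n-1) a_n x^(n-2).
Substitute into P(x) y'' + Q(x) y' + R(x) y = 0 with P(x) = x^2 + 1, Q(x) = -2x, R(x) = 7, and match powers of x.
Initial conditions: a_0 = 1, a_1 = 3.
Setting the coefficient of each power of x to zero and solving order by order (substituting the coefficients already found):
  x^0: 2 a_2 + 7 a_0 = 0  ->  2 a_2 = -7 a_0 = -7  ->  a_2 = -7/2
  x^1: 6 a_3 + 5 a_1 = 0  ->  6 a_3 = -5 a_1 = -15  ->  a_3 = -5/2
  x^2: 12 a_4 + 5 a_2 = 0  ->  12 a_4 = -5 a_2 = 35/2  ->  a_4 = 35/24
  x^3: 20 a_5 + 7 a_3 = 0  ->  20 a_5 = -7 a_3 = 35/2  ->  a_5 = 7/8
Truncated series: y(x) = 1 + 3 x - (7/2) x^2 - (5/2) x^3 + (35/24) x^4 + (7/8) x^5 + O(x^6).

a_0 = 1; a_1 = 3; a_2 = -7/2; a_3 = -5/2; a_4 = 35/24; a_5 = 7/8


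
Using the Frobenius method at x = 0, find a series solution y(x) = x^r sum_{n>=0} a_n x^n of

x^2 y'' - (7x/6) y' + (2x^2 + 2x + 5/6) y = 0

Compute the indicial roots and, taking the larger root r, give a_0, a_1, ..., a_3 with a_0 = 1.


Write in Frobenius form y'' + (p(x)/x) y' + (q(x)/x^2) y = 0:
  p(x) = -7/6,  q(x) = 2x^2 + 2x + 5/6.
Indicial equation: r(r-1) + (-7/6) r + (5/6) = 0 -> roots r_1 = 5/3, r_2 = 1/2.
Take r = r_1 = 5/3. Let y(x) = x^r sum_{n>=0} a_n x^n with a_0 = 1.
Substitute y = x^r sum a_n x^n and match x^{r+n}. The recurrence is
  D(n) a_n + 2 a_{n-1} + 2 a_{n-2} = 0,  where D(n) = (r+n)(r+n-1) + (-7/6)(r+n) + (5/6).
  a_n = [-2 a_{n-1} - 2 a_{n-2}] / D(n).
Since the indicial polynomial factors as (r - r_1)(r - r_2), D(n) = (r_1 + n - r_1)(r_1 + n - r_2) = n(n + 7/6).
Evaluating step by step (a_0 = 1):
  n = 1: D(1) = 1(1 + 7/6) = 13/6; numerator = -2(1) = -2; a_1 = (-2)/(13/6) = -12/13
  n = 2: D(2) = 2(2 + 7/6) = 19/3; numerator = -2(-12/13) - 2(1) = -2/13; a_2 = (-2/13)/(19/3) = -6/247
  n = 3: D(3) = 3(3 + 7/6) = 25/2; numerator = -2(-6/247) - 2(-12/13) = 36/19; a_3 = (36/19)/(25/2) = 72/475

r = 5/3; a_0 = 1; a_1 = -12/13; a_2 = -6/247; a_3 = 72/475


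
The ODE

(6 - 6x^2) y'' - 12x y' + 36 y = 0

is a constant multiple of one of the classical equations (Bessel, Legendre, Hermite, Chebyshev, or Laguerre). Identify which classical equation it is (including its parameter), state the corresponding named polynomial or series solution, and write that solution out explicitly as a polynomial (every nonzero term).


All three coefficients share the factor 6; dividing through by 6 gives  (1 - x^2) y'' - 2x y' + 6 y = 0.
This matches the Legendre equation (1 - x^2) y'' - 2x y' + n(n+1) y = 0 (note the -2x y' term) with n(n+1) = 6, so n = 2; the polynomial solution is P_2(x).
With y = sum_k a_k x^k, matching x^k gives (k+2)(k+1) a_{k+2} = [k(k+1) - n(n+1)] a_k = (k - 2)(k + 3) a_k. The right side vanishes at k = 2, so the series with the parity of 2 terminates at degree 2.
Standard normalization (P_n(1) = 1): leading coefficient (2n)!/(2^n (n!)^2) = 24/(4*4) = 3/2, so a_2 = 3/2. Work downward with a_k = (k+1)(k+2) a_{k+2} / ((k - 2)(k + 3)):
  a_0 = (1)(2)(3/2) / ((0 - 2)(0 + 3)) = 3/(-6) = -1/2
Hence P_2(x) = 3 x^2/2 - 1/2.

P_2(x); series = 3 x^2/2 - 1/2


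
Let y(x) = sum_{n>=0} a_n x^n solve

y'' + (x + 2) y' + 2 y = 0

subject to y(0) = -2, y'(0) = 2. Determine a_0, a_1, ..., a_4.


Ansatz: y(x) = sum_{n>=0} a_n x^n, so y'(x) = sum_{n>=1} n a_n x^(n-1) and y''(x) = sum_{n>=2} n(n-1) a_n x^(n-2).
Substitute into P(x) y'' + Q(x) y' + R(x) y = 0 with P(x) = 1, Q(x) = x + 2, R(x) = 2, and match powers of x.
Initial conditions: a_0 = -2, a_1 = 2.
Setting the coefficient of each power of x to zero and solving order by order (substituting the coefficients already found):
  x^0: 2 a_2 + 2 a_1 + 2 a_0 = 0  ->  2 a_2 = -2 a_1 - 2 a_0 = 0  ->  a_2 = 0
  x^1: 6 a_3 + 4 a_2 + 3 a_1 = 0  ->  6 a_3 = -4 a_2 - 3 a_1 = -6  ->  a_3 = -1
  x^2: 12 a_4 + 6 a_3 + 4 a_2 = 0  ->  12 a_4 = -6 a_3 - 4 a_2 = 6  ->  a_4 = 1/2
Truncated series: y(x) = -2 + 2 x - x^3 + (1/2) x^4 + O(x^5).

a_0 = -2; a_1 = 2; a_2 = 0; a_3 = -1; a_4 = 1/2


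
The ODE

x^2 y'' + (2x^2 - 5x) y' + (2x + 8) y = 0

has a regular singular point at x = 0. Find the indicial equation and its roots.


Divide by x^2 to reach normal form y'' + P_1(x) y' + P_2(x) y = 0 with P_1(x) = 2 - 5/x and P_2(x) = 2/x + 8/x^2.
x = 0 is a singular point because the y'-coefficient 2 - 5/x has a pole at x = 0 and the y-coefficient 2/x + 8/x^2 has a pole at x = 0.
It is a regular singular point because x P_1(x) = p(x) = 2x - 5 and x^2 P_2(x) = q(x) = 2x + 8 are polynomials, hence analytic at x = 0.
p(0) = -5,  q(0) = 8.
Indicial equation: r(r-1) + p(0) r + q(0) = 0, i.e. r^2 + (p(0) - 1) r + q(0) = 0, i.e. r^2 - 6 r + 8 = 0.
Discriminant: (-6)^2 - 4(8) = 4, so r = (6 ± 2)/2.
Solving: r_1 = 4, r_2 = 2.

indicial: r^2 - 6 r + 8 = 0; roots r_1 = 4, r_2 = 2


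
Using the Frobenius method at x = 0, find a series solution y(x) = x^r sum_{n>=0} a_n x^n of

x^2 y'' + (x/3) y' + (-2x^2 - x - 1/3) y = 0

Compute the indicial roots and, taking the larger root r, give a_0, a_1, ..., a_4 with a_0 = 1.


Write in Frobenius form y'' + (p(x)/x) y' + (q(x)/x^2) y = 0:
  p(x) = 1/3,  q(x) = -2x^2 - x - 1/3.
Indicial equation: r(r-1) + (1/3) r + (-1/3) = 0 -> roots r_1 = 1, r_2 = -1/3.
Take r = r_1 = 1. Let y(x) = x^r sum_{n>=0} a_n x^n with a_0 = 1.
Substitute y = x^r sum a_n x^n and match x^{r+n}. The recurrence is
  D(n) a_n - 1 a_{n-1} - 2 a_{n-2} = 0,  where D(n) = (r+n)(r+n-1) + (1/3)(r+n) + (-1/3).
  a_n = [1 a_{n-1} + 2 a_{n-2}] / D(n).
Since the indicial polynomial factors as (r - r_1)(r - r_2), D(n) = (r_1 + n - r_1)(r_1 + n - r_2) = n(n + 4/3).
Evaluating step by step (a_0 = 1):
  n = 1: D(1) = 1(1 + 4/3) = 7/3; numerator = 1(1) = 1; a_1 = (1)/(7/3) = 3/7
  n = 2: D(2) = 2(2 + 4/3) = 20/3; numerator = 1(3/7) + 2(1) = 17/7; a_2 = (17/7)/(20/3) = 51/140
  n = 3: D(3) = 3(3 + 4/3) = 13; numerator = 1(51/140) + 2(3/7) = 171/140; a_3 = (171/140)/(13) = 171/1820
  n = 4: D(4) = 4(4 + 4/3) = 64/3; numerator = 1(171/1820) + 2(51/140) = 1497/1820; a_4 = (1497/1820)/(64/3) = 4491/116480

r = 1; a_0 = 1; a_1 = 3/7; a_2 = 51/140; a_3 = 171/1820; a_4 = 4491/116480


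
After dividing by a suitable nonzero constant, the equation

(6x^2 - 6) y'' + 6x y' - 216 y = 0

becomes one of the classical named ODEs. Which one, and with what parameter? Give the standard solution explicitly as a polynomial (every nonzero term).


All three coefficients share the factor -6; dividing through by -6 gives  (1 - x^2) y'' - x y' + 36 y = 0.
This matches the Chebyshev equation (1 - x^2) y'' - x y' + n^2 y = 0 (note the -x y' term, not -2x y') with n^2 = 36, so n = 6; the polynomial solution is T_6(x).
With y = sum_k a_k x^k, matching x^k gives (k+2)(k+1) a_{k+2} = (k^2 - n^2) a_k = (k - 6)(k + 6) a_k. The right side vanishes at k = 6, so the series with the parity of 6 terminates at degree 6.
Standard normalization: leading coefficient of T_n is 2^(n-1), so a_6 = 2^5 = 32. Work downward with a_k = (k+1)(k+2) a_{k+2} / ((k - 6)(k + 6)):
  a_4 = (5)(6)(32) / ((4 - 6)(4 + 6)) = 960/(-20) = -48
  a_2 = (3)(4)(-48) / ((2 - 6)(2 + 6)) = -576/(-32) = 18
  a_0 = (1)(2)(18) / ((0 - 6)(0 + 6)) = 36/(-36) = -1
Hence T_6(x) = 32 x^6 - 48 x^4 + 18 x^2 - 1.

T_6(x); series = 32 x^6 - 48 x^4 + 18 x^2 - 1


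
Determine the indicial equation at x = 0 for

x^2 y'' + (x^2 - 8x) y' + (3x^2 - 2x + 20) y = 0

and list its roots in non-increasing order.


Divide by x^2 to reach normal form y'' + P_1(x) y' + P_2(x) y = 0 with P_1(x) = 1 - 8/x and P_2(x) = 3 - 2/x + 20/x^2.
x = 0 is a singular point because the y'-coefficient 1 - 8/x has a pole at x = 0 and the y-coefficient 3 - 2/x + 20/x^2 has a pole at x = 0.
It is a regular singular point because x P_1(x) = p(x) = x - 8 and x^2 P_2(x) = q(x) = 3x^2 - 2x + 20 are polynomials, hence analytic at x = 0.
p(0) = -8,  q(0) = 20.
Indicial equation: r(r-1) + p(0) r + q(0) = 0, i.e. r^2 + (p(0) - 1) r + q(0) = 0, i.e. r^2 - 9 r + 20 = 0.
Discriminant: (-9)^2 - 4(20) = 1, so r = (9 ± 1)/2.
Solving: r_1 = 5, r_2 = 4.

indicial: r^2 - 9 r + 20 = 0; roots r_1 = 5, r_2 = 4


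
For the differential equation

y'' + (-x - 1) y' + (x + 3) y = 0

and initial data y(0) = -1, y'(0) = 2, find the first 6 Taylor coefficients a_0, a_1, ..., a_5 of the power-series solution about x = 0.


Ansatz: y(x) = sum_{n>=0} a_n x^n, so y'(x) = sum_{n>=1} n a_n x^(n-1) and y''(x) = sum_{n>=2} n(n-1) a_n x^(n-2).
Substitute into P(x) y'' + Q(x) y' + R(x) y = 0 with P(x) = 1, Q(x) = -x - 1, R(x) = x + 3, and match powers of x.
Initial conditions: a_0 = -1, a_1 = 2.
Setting the coefficient of each power of x to zero and solving order by order (substituting the coefficients already found):
  x^0: 2 a_2 - a_1 + 3 a_0 = 0  ->  2 a_2 = a_1 - 3 a_0 = 5  ->  a_2 = 5/2
  x^1: 6 a_3 - 2 a_2 + 2 a_1 + a_0 = 0  ->  6 a_3 = 2 a_2 - 2 a_1 - a_0 = 2  ->  a_3 = 1/3
  x^2: 12 a_4 - 3 a_3 + a_2 + a_1 = 0  ->  12 a_4 = 3 a_3 - a_2 - a_1 = -7/2  ->  a_4 = -7/24
  x^3: 20 a_5 - 4 a_4 + a_2 = 0  ->  20 a_5 = 4 a_4 - a_2 = -11/3  ->  a_5 = -11/60
Truncated series: y(x) = -1 + 2 x + (5/2) x^2 + (1/3) x^3 - (7/24) x^4 - (11/60) x^5 + O(x^6).

a_0 = -1; a_1 = 2; a_2 = 5/2; a_3 = 1/3; a_4 = -7/24; a_5 = -11/60


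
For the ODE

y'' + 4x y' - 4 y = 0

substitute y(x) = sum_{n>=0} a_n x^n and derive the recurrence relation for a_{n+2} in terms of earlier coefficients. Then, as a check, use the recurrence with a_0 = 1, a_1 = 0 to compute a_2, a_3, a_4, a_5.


Substitute y = sum_n a_n x^n.
y''(x) has coefficient (n+2)(n+1) a_{n+2} at x^n;
4 x y'(x) has coefficient 4 n a_n at x^n (shift);
-4 y(x) has coefficient -4 a_n at x^n.
Matching x^n: (n+2)(n+1) a_{n+2} + (4n - 4) a_n = 0.
Thus a_{n+2} = (-4n + 4) / ((n+1)(n+2)) * a_n.

Check with a_0 = 1, a_1 = 0 (apply the recurrence for n = 0, 1, 2, 3): a_0 = 1, a_1 = 0, a_2 = 2, a_3 = 0, a_4 = -2/3, a_5 = 0.

a_(n+2) = (-4n + 4) / ((n+1)(n+2)) * a_n; check: a_0 = 1, a_1 = 0, a_2 = 2, a_3 = 0, a_4 = -2/3, a_5 = 0


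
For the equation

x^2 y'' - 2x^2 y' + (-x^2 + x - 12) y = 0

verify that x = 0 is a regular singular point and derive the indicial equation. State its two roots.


Divide by x^2 to reach normal form y'' + P_1(x) y' + P_2(x) y = 0 with P_1(x) = -2 and P_2(x) = -1 + 1/x - 12/x^2.
x = 0 is a singular point because the y-coefficient -1 + 1/x - 12/x^2 has a pole at x = 0.
It is a regular singular point because x P_1(x) = p(x) = -2x and x^2 P_2(x) = q(x) = -x^2 + x - 12 are polynomials, hence analytic at x = 0.
p(0) = 0,  q(0) = -12.
Indicial equation: r(r-1) + p(0) r + q(0) = 0, i.e. r^2 + (p(0) - 1) r + q(0) = 0, i.e. r^2 - 1 r - 12 = 0.
Discriminant: (-1)^2 - 4(-12) = 49, so r = (1 ± 7)/2.
Solving: r_1 = 4, r_2 = -3.

indicial: r^2 - 1 r - 12 = 0; roots r_1 = 4, r_2 = -3


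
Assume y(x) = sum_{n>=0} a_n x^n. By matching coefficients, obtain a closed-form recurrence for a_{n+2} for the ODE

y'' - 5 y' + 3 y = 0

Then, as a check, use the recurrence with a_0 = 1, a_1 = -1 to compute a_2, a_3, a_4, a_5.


Substitute y = sum_n a_n x^n.
y''(x) has coefficient (n+2)(n+1) a_{n+2} at x^n;
-5 y'(x) has coefficient -5 (n+1) a_{n+1} at x^n;
3 y(x) has coefficient 3 a_n at x^n.
Matching x^n: (n+2)(n+1) a_{n+2} - 5 (n+1) a_{n+1} + 3 a_n = 0.
Thus a_{n+2} = [5 (n+1) a_{n+1} - 3 a_n] / ((n+1)(n+2)).

Check with a_0 = 1, a_1 = -1 (apply the recurrence for n = 0, 1, 2, 3): a_0 = 1, a_1 = -1, a_2 = -4, a_3 = -37/6, a_4 = -161/24, a_5 = -347/60.

a_(n+2) = [5 (n+1) a_(n+1) - 3 a_n] / ((n+1)(n+2)); check: a_0 = 1, a_1 = -1, a_2 = -4, a_3 = -37/6, a_4 = -161/24, a_5 = -347/60


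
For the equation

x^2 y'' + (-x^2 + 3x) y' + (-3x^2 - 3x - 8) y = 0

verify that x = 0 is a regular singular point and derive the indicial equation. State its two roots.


Divide by x^2 to reach normal form y'' + P_1(x) y' + P_2(x) y = 0 with P_1(x) = -1 + 3/x and P_2(x) = -3 - 3/x - 8/x^2.
x = 0 is a singular point because the y'-coefficient -1 + 3/x has a pole at x = 0 and the y-coefficient -3 - 3/x - 8/x^2 has a pole at x = 0.
It is a regular singular point because x P_1(x) = p(x) = 3 - x and x^2 P_2(x) = q(x) = -3x^2 - 3x - 8 are polynomials, hence analytic at x = 0.
p(0) = 3,  q(0) = -8.
Indicial equation: r(r-1) + p(0) r + q(0) = 0, i.e. r^2 + (p(0) - 1) r + q(0) = 0, i.e. r^2 + 2 r - 8 = 0.
Discriminant: (2)^2 - 4(-8) = 36, so r = (-2 ± 6)/2.
Solving: r_1 = 2, r_2 = -4.

indicial: r^2 + 2 r - 8 = 0; roots r_1 = 2, r_2 = -4


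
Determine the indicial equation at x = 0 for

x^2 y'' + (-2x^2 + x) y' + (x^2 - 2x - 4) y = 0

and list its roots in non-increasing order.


Divide by x^2 to reach normal form y'' + P_1(x) y' + P_2(x) y = 0 with P_1(x) = -2 + 1/x and P_2(x) = 1 - 2/x - 4/x^2.
x = 0 is a singular point because the y'-coefficient -2 + 1/x has a pole at x = 0 and the y-coefficient 1 - 2/x - 4/x^2 has a pole at x = 0.
It is a regular singular point because x P_1(x) = p(x) = 1 - 2x and x^2 P_2(x) = q(x) = x^2 - 2x - 4 are polynomials, hence analytic at x = 0.
p(0) = 1,  q(0) = -4.
Indicial equation: r(r-1) + p(0) r + q(0) = 0, i.e. r^2 + (p(0) - 1) r + q(0) = 0, i.e. r^2 - 4 = 0.
Discriminant: (0)^2 - 4(-4) = 16, so r = (0 ± 4)/2.
Solving: r_1 = 2, r_2 = -2.

indicial: r^2 - 4 = 0; roots r_1 = 2, r_2 = -2


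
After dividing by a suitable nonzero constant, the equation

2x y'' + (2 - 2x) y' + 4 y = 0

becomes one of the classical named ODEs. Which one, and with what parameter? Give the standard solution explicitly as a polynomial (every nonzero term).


All three coefficients share the factor 2; dividing through by 2 gives  x y'' + (1 - x) y' + 2 y = 0.
This matches the Laguerre equation x y'' + (1 - x) y' + n y = 0 with n = 2; the polynomial solution is L_2(x).
With y = sum_k a_k x^k, matching x^k gives (k+1)k a_{k+1} + (k+1) a_{k+1} - k a_k + n a_k = 0, i.e. (k+1)^2 a_{k+1} = (k - n) a_k = (k - 2) a_k. The right side vanishes at k = 2, so the series terminates at degree 2.
Standard normalization L_n(0) = 1 gives a_0 = 1. Work upward with a_{k+1} = (k - 2) a_k / (k+1)^2:
  a_1 = (0 - 2)(1) / 1^2 = -2/1 = -2
  a_2 = (1 - 2)(-2) / 2^2 = 2/4 = 1/2
Hence L_2(x) = x^2/2 - 2 x + 1.

L_2(x); series = x^2/2 - 2 x + 1


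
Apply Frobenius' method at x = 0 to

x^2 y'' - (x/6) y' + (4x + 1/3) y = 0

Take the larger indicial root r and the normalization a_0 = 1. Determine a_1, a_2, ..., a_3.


Write in Frobenius form y'' + (p(x)/x) y' + (q(x)/x^2) y = 0:
  p(x) = -1/6,  q(x) = 4x + 1/3.
Indicial equation: r(r-1) + (-1/6) r + (1/3) = 0 -> roots r_1 = 2/3, r_2 = 1/2.
Take r = r_1 = 2/3. Let y(x) = x^r sum_{n>=0} a_n x^n with a_0 = 1.
Substitute y = x^r sum a_n x^n and match x^{r+n}. The recurrence is
  D(n) a_n + 4 a_{n-1} = 0,  where D(n) = (r+n)(r+n-1) + (-1/6)(r+n) + (1/3).
  a_n = -4 / D(n) * a_{n-1}.
Since the indicial polynomial factors as (r - r_1)(r - r_2), D(n) = (r_1 + n - r_1)(r_1 + n - r_2) = n(n + 1/6).
Evaluating step by step (a_0 = 1):
  n = 1: D(1) = 1(1 + 1/6) = 7/6; numerator = -4(1) = -4; a_1 = (-4)/(7/6) = -24/7
  n = 2: D(2) = 2(2 + 1/6) = 13/3; numerator = -4(-24/7) = 96/7; a_2 = (96/7)/(13/3) = 288/91
  n = 3: D(3) = 3(3 + 1/6) = 19/2; numerator = -4(288/91) = -1152/91; a_3 = (-1152/91)/(19/2) = -2304/1729

r = 2/3; a_0 = 1; a_1 = -24/7; a_2 = 288/91; a_3 = -2304/1729


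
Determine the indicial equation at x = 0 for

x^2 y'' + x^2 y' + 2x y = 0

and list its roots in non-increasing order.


Divide by x^2 to reach normal form y'' + P_1(x) y' + P_2(x) y = 0 with P_1(x) = 1 and P_2(x) = 2/x.
x = 0 is a singular point because the y-coefficient 2/x has a pole at x = 0.
It is a regular singular point because x P_1(x) = p(x) = x and x^2 P_2(x) = q(x) = 2x are polynomials, hence analytic at x = 0.
p(0) = 0,  q(0) = 0.
Indicial equation: r(r-1) + p(0) r + q(0) = 0, i.e. r^2 + (p(0) - 1) r + q(0) = 0, i.e. r^2 - 1 r = 0.
Discriminant: (-1)^2 - 4(0) = 1, so r = (1 ± 1)/2.
Solving: r_1 = 1, r_2 = 0.

indicial: r^2 - 1 r = 0; roots r_1 = 1, r_2 = 0


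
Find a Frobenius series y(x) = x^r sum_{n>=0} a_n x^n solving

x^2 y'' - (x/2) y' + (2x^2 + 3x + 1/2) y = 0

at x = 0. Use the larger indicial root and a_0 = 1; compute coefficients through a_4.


Write in Frobenius form y'' + (p(x)/x) y' + (q(x)/x^2) y = 0:
  p(x) = -1/2,  q(x) = 2x^2 + 3x + 1/2.
Indicial equation: r(r-1) + (-1/2) r + (1/2) = 0 -> roots r_1 = 1, r_2 = 1/2.
Take r = r_1 = 1. Let y(x) = x^r sum_{n>=0} a_n x^n with a_0 = 1.
Substitute y = x^r sum a_n x^n and match x^{r+n}. The recurrence is
  D(n) a_n + 3 a_{n-1} + 2 a_{n-2} = 0,  where D(n) = (r+n)(r+n-1) + (-1/2)(r+n) + (1/2).
  a_n = [-3 a_{n-1} - 2 a_{n-2}] / D(n).
Since the indicial polynomial factors as (r - r_1)(r - r_2), D(n) = (r_1 + n - r_1)(r_1 + n - r_2) = n(n + 1/2).
Evaluating step by step (a_0 = 1):
  n = 1: D(1) = 1(1 + 1/2) = 3/2; numerator = -3(1) = -3; a_1 = (-3)/(3/2) = -2
  n = 2: D(2) = 2(2 + 1/2) = 5; numerator = -3(-2) - 2(1) = 4; a_2 = (4)/(5) = 4/5
  n = 3: D(3) = 3(3 + 1/2) = 21/2; numerator = -3(4/5) - 2(-2) = 8/5; a_3 = (8/5)/(21/2) = 16/105
  n = 4: D(4) = 4(4 + 1/2) = 18; numerator = -3(16/105) - 2(4/5) = -72/35; a_4 = (-72/35)/(18) = -4/35

r = 1; a_0 = 1; a_1 = -2; a_2 = 4/5; a_3 = 16/105; a_4 = -4/35


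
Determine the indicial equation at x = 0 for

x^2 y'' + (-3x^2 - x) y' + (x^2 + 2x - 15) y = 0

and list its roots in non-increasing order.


Divide by x^2 to reach normal form y'' + P_1(x) y' + P_2(x) y = 0 with P_1(x) = -3 - 1/x and P_2(x) = 1 + 2/x - 15/x^2.
x = 0 is a singular point because the y'-coefficient -3 - 1/x has a pole at x = 0 and the y-coefficient 1 + 2/x - 15/x^2 has a pole at x = 0.
It is a regular singular point because x P_1(x) = p(x) = -3x - 1 and x^2 P_2(x) = q(x) = x^2 + 2x - 15 are polynomials, hence analytic at x = 0.
p(0) = -1,  q(0) = -15.
Indicial equation: r(r-1) + p(0) r + q(0) = 0, i.e. r^2 + (p(0) - 1) r + q(0) = 0, i.e. r^2 - 2 r - 15 = 0.
Discriminant: (-2)^2 - 4(-15) = 64, so r = (2 ± 8)/2.
Solving: r_1 = 5, r_2 = -3.

indicial: r^2 - 2 r - 15 = 0; roots r_1 = 5, r_2 = -3


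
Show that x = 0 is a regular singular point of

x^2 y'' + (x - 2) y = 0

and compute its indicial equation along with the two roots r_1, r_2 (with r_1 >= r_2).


Divide by x^2 to reach normal form y'' + P_1(x) y' + P_2(x) y = 0 with P_1(x) = 0 and P_2(x) = 1/x - 2/x^2.
x = 0 is a singular point because the y-coefficient 1/x - 2/x^2 has a pole at x = 0.
It is a regular singular point because x P_1(x) = p(x) = 0 and x^2 P_2(x) = q(x) = x - 2 are polynomials, hence analytic at x = 0.
p(0) = 0,  q(0) = -2.
Indicial equation: r(r-1) + p(0) r + q(0) = 0, i.e. r^2 + (p(0) - 1) r + q(0) = 0, i.e. r^2 - 1 r - 2 = 0.
Discriminant: (-1)^2 - 4(-2) = 9, so r = (1 ± 3)/2.
Solving: r_1 = 2, r_2 = -1.

indicial: r^2 - 1 r - 2 = 0; roots r_1 = 2, r_2 = -1


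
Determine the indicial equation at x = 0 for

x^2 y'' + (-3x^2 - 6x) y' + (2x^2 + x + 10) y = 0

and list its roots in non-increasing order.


Divide by x^2 to reach normal form y'' + P_1(x) y' + P_2(x) y = 0 with P_1(x) = -3 - 6/x and P_2(x) = 2 + 1/x + 10/x^2.
x = 0 is a singular point because the y'-coefficient -3 - 6/x has a pole at x = 0 and the y-coefficient 2 + 1/x + 10/x^2 has a pole at x = 0.
It is a regular singular point because x P_1(x) = p(x) = -3x - 6 and x^2 P_2(x) = q(x) = 2x^2 + x + 10 are polynomials, hence analytic at x = 0.
p(0) = -6,  q(0) = 10.
Indicial equation: r(r-1) + p(0) r + q(0) = 0, i.e. r^2 + (p(0) - 1) r + q(0) = 0, i.e. r^2 - 7 r + 10 = 0.
Discriminant: (-7)^2 - 4(10) = 9, so r = (7 ± 3)/2.
Solving: r_1 = 5, r_2 = 2.

indicial: r^2 - 7 r + 10 = 0; roots r_1 = 5, r_2 = 2


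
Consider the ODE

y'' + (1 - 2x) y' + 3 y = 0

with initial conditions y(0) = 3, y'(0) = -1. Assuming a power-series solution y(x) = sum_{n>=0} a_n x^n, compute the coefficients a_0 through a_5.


Ansatz: y(x) = sum_{n>=0} a_n x^n, so y'(x) = sum_{n>=1} n a_n x^(n-1) and y''(x) = sum_{n>=2} n(n-1) a_n x^(n-2).
Substitute into P(x) y'' + Q(x) y' + R(x) y = 0 with P(x) = 1, Q(x) = 1 - 2x, R(x) = 3, and match powers of x.
Initial conditions: a_0 = 3, a_1 = -1.
Setting the coefficient of each power of x to zero and solving order by order (substituting the coefficients already found):
  x^0: 2 a_2 + a_1 + 3 a_0 = 0  ->  2 a_2 = -a_1 - 3 a_0 = -8  ->  a_2 = -4
  x^1: 6 a_3 + 2 a_2 + a_1 = 0  ->  6 a_3 = -2 a_2 - a_1 = 9  ->  a_3 = 3/2
  x^2: 12 a_4 + 3 a_3 - a_2 = 0  ->  12 a_4 = -3 a_3 + a_2 = -17/2  ->  a_4 = -17/24
  x^3: 20 a_5 + 4 a_4 - 3 a_3 = 0  ->  20 a_5 = -4 a_4 + 3 a_3 = 22/3  ->  a_5 = 11/30
Truncated series: y(x) = 3 - x - 4 x^2 + (3/2) x^3 - (17/24) x^4 + (11/30) x^5 + O(x^6).

a_0 = 3; a_1 = -1; a_2 = -4; a_3 = 3/2; a_4 = -17/24; a_5 = 11/30


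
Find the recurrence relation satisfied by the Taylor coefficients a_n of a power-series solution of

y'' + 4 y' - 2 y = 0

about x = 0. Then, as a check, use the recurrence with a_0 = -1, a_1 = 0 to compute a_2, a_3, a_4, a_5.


Substitute y = sum_n a_n x^n.
y''(x) has coefficient (n+2)(n+1) a_{n+2} at x^n;
4 y'(x) has coefficient 4 (n+1) a_{n+1} at x^n;
-2 y(x) has coefficient -2 a_n at x^n.
Matching x^n: (n+2)(n+1) a_{n+2} + 4 (n+1) a_{n+1} - 2 a_n = 0.
Thus a_{n+2} = [-4 (n+1) a_{n+1} + 2 a_n] / ((n+1)(n+2)).

Check with a_0 = -1, a_1 = 0 (apply the recurrence for n = 0, 1, 2, 3): a_0 = -1, a_1 = 0, a_2 = -1, a_3 = 4/3, a_4 = -3/2, a_5 = 4/3.

a_(n+2) = [-4 (n+1) a_(n+1) + 2 a_n] / ((n+1)(n+2)); check: a_0 = -1, a_1 = 0, a_2 = -1, a_3 = 4/3, a_4 = -3/2, a_5 = 4/3


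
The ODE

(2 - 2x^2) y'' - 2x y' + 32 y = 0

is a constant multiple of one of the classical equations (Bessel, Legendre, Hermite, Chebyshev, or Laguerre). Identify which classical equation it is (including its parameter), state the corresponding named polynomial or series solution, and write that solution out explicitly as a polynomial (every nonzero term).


All three coefficients share the factor 2; dividing through by 2 gives  (1 - x^2) y'' - x y' + 16 y = 0.
This matches the Chebyshev equation (1 - x^2) y'' - x y' + n^2 y = 0 (note the -x y' term, not -2x y') with n^2 = 16, so n = 4; the polynomial solution is T_4(x).
With y = sum_k a_k x^k, matching x^k gives (k+2)(k+1) a_{k+2} = (k^2 - n^2) a_k = (k - 4)(k + 4) a_k. The right side vanishes at k = 4, so the series with the parity of 4 terminates at degree 4.
Standard normalization: leading coefficient of T_n is 2^(n-1), so a_4 = 2^3 = 8. Work downward with a_k = (k+1)(k+2) a_{k+2} / ((k - 4)(k + 4)):
  a_2 = (3)(4)(8) / ((2 - 4)(2 + 4)) = 96/(-12) = -8
  a_0 = (1)(2)(-8) / ((0 - 4)(0 + 4)) = -16/(-16) = 1
Hence T_4(x) = 8 x^4 - 8 x^2 + 1.

T_4(x); series = 8 x^4 - 8 x^2 + 1


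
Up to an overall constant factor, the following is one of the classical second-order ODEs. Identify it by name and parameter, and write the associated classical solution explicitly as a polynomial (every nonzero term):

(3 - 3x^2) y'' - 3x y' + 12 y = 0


All three coefficients share the factor 3; dividing through by 3 gives  (1 - x^2) y'' - x y' + 4 y = 0.
This matches the Chebyshev equation (1 - x^2) y'' - x y' + n^2 y = 0 (note the -x y' term, not -2x y') with n^2 = 4, so n = 2; the polynomial solution is T_2(x).
With y = sum_k a_k x^k, matching x^k gives (k+2)(k+1) a_{k+2} = (k^2 - n^2) a_k = (k - 2)(k + 2) a_k. The right side vanishes at k = 2, so the series with the parity of 2 terminates at degree 2.
Standard normalization: leading coefficient of T_n is 2^(n-1), so a_2 = 2^1 = 2. Work downward with a_k = (k+1)(k+2) a_{k+2} / ((k - 2)(k + 2)):
  a_0 = (1)(2)(2) / ((0 - 2)(0 + 2)) = 4/(-4) = -1
Hence T_2(x) = 2 x^2 - 1.

T_2(x); series = 2 x^2 - 1


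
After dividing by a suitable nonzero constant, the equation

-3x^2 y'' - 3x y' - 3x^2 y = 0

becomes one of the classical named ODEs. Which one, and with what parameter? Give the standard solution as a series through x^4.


All three coefficients share the factor -3; dividing through by -3 gives  x^2 y'' + x y' + x^2 y = 0.
This matches the Bessel equation x^2 y'' + x y' + (x^2 - nu^2) y = 0 with nu^2 = 0, so nu = 0; the solution bounded at x = 0 is J_0(x).
Frobenius at x = 0: indicial roots ±nu; for r = nu the recurrence k(k + 2nu) c_k = -c_{k-2} gives the standard series J_nu(x) = sum_{k>=0} (-1)^k / (k! (k+nu)!) (x/2)^(2k+nu). Evaluate the first 3 terms:
  k = 0: (-1)^0 / (0! * 0! * 2^0) x^0 = 1/(1*1*1) x^0 = (1) x^0
  k = 1: (-1)^1 / (1! * 1! * 2^2) x^2 = -1/(1*1*4) x^2 = (-1/4) x^2
  k = 2: (-1)^2 / (2! * 2! * 2^4) x^4 = 1/(2*2*16) x^4 = (1/64) x^4
Hence J_0(x) = x^4/64 - x^2/4 + 1 + ....

J_0(x); series = x^4/64 - x^2/4 + 1


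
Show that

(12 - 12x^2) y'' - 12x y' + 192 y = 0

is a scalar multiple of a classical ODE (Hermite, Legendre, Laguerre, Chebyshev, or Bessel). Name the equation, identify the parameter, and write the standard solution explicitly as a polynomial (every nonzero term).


All three coefficients share the factor 12; dividing through by 12 gives  (1 - x^2) y'' - x y' + 16 y = 0.
This matches the Chebyshev equation (1 - x^2) y'' - x y' + n^2 y = 0 (note the -x y' term, not -2x y') with n^2 = 16, so n = 4; the polynomial solution is T_4(x).
With y = sum_k a_k x^k, matching x^k gives (k+2)(k+1) a_{k+2} = (k^2 - n^2) a_k = (k - 4)(k + 4) a_k. The right side vanishes at k = 4, so the series with the parity of 4 terminates at degree 4.
Standard normalization: leading coefficient of T_n is 2^(n-1), so a_4 = 2^3 = 8. Work downward with a_k = (k+1)(k+2) a_{k+2} / ((k - 4)(k + 4)):
  a_2 = (3)(4)(8) / ((2 - 4)(2 + 4)) = 96/(-12) = -8
  a_0 = (1)(2)(-8) / ((0 - 4)(0 + 4)) = -16/(-16) = 1
Hence T_4(x) = 8 x^4 - 8 x^2 + 1.

T_4(x); series = 8 x^4 - 8 x^2 + 1


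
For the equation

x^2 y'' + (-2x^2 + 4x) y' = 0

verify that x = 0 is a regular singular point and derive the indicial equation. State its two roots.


Divide by x^2 to reach normal form y'' + P_1(x) y' + P_2(x) y = 0 with P_1(x) = -2 + 4/x and P_2(x) = 0.
x = 0 is a singular point because the y'-coefficient -2 + 4/x has a pole at x = 0.
It is a regular singular point because x P_1(x) = p(x) = 4 - 2x and x^2 P_2(x) = q(x) = 0 are polynomials, hence analytic at x = 0.
p(0) = 4,  q(0) = 0.
Indicial equation: r(r-1) + p(0) r + q(0) = 0, i.e. r^2 + (p(0) - 1) r + q(0) = 0, i.e. r^2 + 3 r = 0.
Discriminant: (3)^2 - 4(0) = 9, so r = (-3 ± 3)/2.
Solving: r_1 = 0, r_2 = -3.

indicial: r^2 + 3 r = 0; roots r_1 = 0, r_2 = -3


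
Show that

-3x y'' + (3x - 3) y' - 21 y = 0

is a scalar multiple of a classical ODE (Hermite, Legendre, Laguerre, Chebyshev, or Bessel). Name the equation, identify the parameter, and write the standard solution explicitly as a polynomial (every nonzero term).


All three coefficients share the factor -3; dividing through by -3 gives  x y'' + (1 - x) y' + 7 y = 0.
This matches the Laguerre equation x y'' + (1 - x) y' + n y = 0 with n = 7; the polynomial solution is L_7(x).
With y = sum_k a_k x^k, matching x^k gives (k+1)k a_{k+1} + (k+1) a_{k+1} - k a_k + n a_k = 0, i.e. (k+1)^2 a_{k+1} = (k - n) a_k = (k - 7) a_k. The right side vanishes at k = 7, so the series terminates at degree 7.
Standard normalization L_n(0) = 1 gives a_0 = 1. Work upward with a_{k+1} = (k - 7) a_k / (k+1)^2:
  a_1 = (0 - 7)(1) / 1^2 = -7/1 = -7
  a_2 = (1 - 7)(-7) / 2^2 = 42/4 = 21/2
  a_3 = (2 - 7)(21/2) / 3^2 = (-105/2)/9 = -35/6
  a_4 = (3 - 7)(-35/6) / 4^2 = (70/3)/16 = 35/24
  a_5 = (4 - 7)(35/24) / 5^2 = (-35/8)/25 = -7/40
  a_6 = (5 - 7)(-7/40) / 6^2 = (7/20)/36 = 7/720
  a_7 = (6 - 7)(7/720) / 7^2 = (-7/720)/49 = -1/5040
Hence L_7(x) = -x^7/5040 + 7 x^6/720 - 7 x^5/40 + 35 x^4/24 - 35 x^3/6 + 21 x^2/2 - 7 x + 1.

L_7(x); series = -x^7/5040 + 7 x^6/720 - 7 x^5/40 + 35 x^4/24 - 35 x^3/6 + 21 x^2/2 - 7 x + 1


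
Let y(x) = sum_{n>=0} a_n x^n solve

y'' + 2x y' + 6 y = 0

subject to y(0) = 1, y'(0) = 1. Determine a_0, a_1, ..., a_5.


Ansatz: y(x) = sum_{n>=0} a_n x^n, so y'(x) = sum_{n>=1} n a_n x^(n-1) and y''(x) = sum_{n>=2} n(n-1) a_n x^(n-2).
Substitute into P(x) y'' + Q(x) y' + R(x) y = 0 with P(x) = 1, Q(x) = 2x, R(x) = 6, and match powers of x.
Initial conditions: a_0 = 1, a_1 = 1.
Setting the coefficient of each power of x to zero and solving order by order (substituting the coefficients already found):
  x^0: 2 a_2 + 6 a_0 = 0  ->  2 a_2 = -6 a_0 = -6  ->  a_2 = -3
  x^1: 6 a_3 + 8 a_1 = 0  ->  6 a_3 = -8 a_1 = -8  ->  a_3 = -4/3
  x^2: 12 a_4 + 10 a_2 = 0  ->  12 a_4 = -10 a_2 = 30  ->  a_4 = 5/2
  x^3: 20 a_5 + 12 a_3 = 0  ->  20 a_5 = -12 a_3 = 16  ->  a_5 = 4/5
Truncated series: y(x) = 1 + x - 3 x^2 - (4/3) x^3 + (5/2) x^4 + (4/5) x^5 + O(x^6).

a_0 = 1; a_1 = 1; a_2 = -3; a_3 = -4/3; a_4 = 5/2; a_5 = 4/5


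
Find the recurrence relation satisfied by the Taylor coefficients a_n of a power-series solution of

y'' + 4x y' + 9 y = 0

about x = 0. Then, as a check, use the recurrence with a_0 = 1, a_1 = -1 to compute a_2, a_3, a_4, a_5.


Substitute y = sum_n a_n x^n.
y''(x) has coefficient (n+2)(n+1) a_{n+2} at x^n;
4 x y'(x) has coefficient 4 n a_n at x^n (shift);
9 y(x) has coefficient 9 a_n at x^n.
Matching x^n: (n+2)(n+1) a_{n+2} + (4n + 9) a_n = 0.
Thus a_{n+2} = (-4n - 9) / ((n+1)(n+2)) * a_n.

Check with a_0 = 1, a_1 = -1 (apply the recurrence for n = 0, 1, 2, 3): a_0 = 1, a_1 = -1, a_2 = -9/2, a_3 = 13/6, a_4 = 51/8, a_5 = -91/40.

a_(n+2) = (-4n - 9) / ((n+1)(n+2)) * a_n; check: a_0 = 1, a_1 = -1, a_2 = -9/2, a_3 = 13/6, a_4 = 51/8, a_5 = -91/40


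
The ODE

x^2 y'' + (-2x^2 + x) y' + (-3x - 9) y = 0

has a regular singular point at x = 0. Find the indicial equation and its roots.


Divide by x^2 to reach normal form y'' + P_1(x) y' + P_2(x) y = 0 with P_1(x) = -2 + 1/x and P_2(x) = -3/x - 9/x^2.
x = 0 is a singular point because the y'-coefficient -2 + 1/x has a pole at x = 0 and the y-coefficient -3/x - 9/x^2 has a pole at x = 0.
It is a regular singular point because x P_1(x) = p(x) = 1 - 2x and x^2 P_2(x) = q(x) = -3x - 9 are polynomials, hence analytic at x = 0.
p(0) = 1,  q(0) = -9.
Indicial equation: r(r-1) + p(0) r + q(0) = 0, i.e. r^2 + (p(0) - 1) r + q(0) = 0, i.e. r^2 - 9 = 0.
Discriminant: (0)^2 - 4(-9) = 36, so r = (0 ± 6)/2.
Solving: r_1 = 3, r_2 = -3.

indicial: r^2 - 9 = 0; roots r_1 = 3, r_2 = -3


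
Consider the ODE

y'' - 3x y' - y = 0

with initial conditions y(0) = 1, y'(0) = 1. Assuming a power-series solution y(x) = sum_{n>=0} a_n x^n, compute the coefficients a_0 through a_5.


Ansatz: y(x) = sum_{n>=0} a_n x^n, so y'(x) = sum_{n>=1} n a_n x^(n-1) and y''(x) = sum_{n>=2} n(n-1) a_n x^(n-2).
Substitute into P(x) y'' + Q(x) y' + R(x) y = 0 with P(x) = 1, Q(x) = -3x, R(x) = -1, and match powers of x.
Initial conditions: a_0 = 1, a_1 = 1.
Setting the coefficient of each power of x to zero and solving order by order (substituting the coefficients already found):
  x^0: 2 a_2 - a_0 = 0  ->  2 a_2 = a_0 = 1  ->  a_2 = 1/2
  x^1: 6 a_3 - 4 a_1 = 0  ->  6 a_3 = 4 a_1 = 4  ->  a_3 = 2/3
  x^2: 12 a_4 - 7 a_2 = 0  ->  12 a_4 = 7 a_2 = 7/2  ->  a_4 = 7/24
  x^3: 20 a_5 - 10 a_3 = 0  ->  20 a_5 = 10 a_3 = 20/3  ->  a_5 = 1/3
Truncated series: y(x) = 1 + x + (1/2) x^2 + (2/3) x^3 + (7/24) x^4 + (1/3) x^5 + O(x^6).

a_0 = 1; a_1 = 1; a_2 = 1/2; a_3 = 2/3; a_4 = 7/24; a_5 = 1/3


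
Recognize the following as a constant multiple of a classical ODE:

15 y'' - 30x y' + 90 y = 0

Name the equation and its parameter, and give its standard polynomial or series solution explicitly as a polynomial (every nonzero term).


All three coefficients share the factor 15; dividing through by 15 gives  y'' - 2x y' + 6 y = 0.
This matches the Hermite equation y'' - 2x y' + 2n y = 0 with 2n = 6, so n = 3; the polynomial solution is H_3(x).
With y = sum_k a_k x^k, matching x^k gives (k+2)(k+1) a_{k+2} = 2(k - n) a_k = 2(k - 3) a_k. The right side vanishes at k = 3, so the series with the parity of 3 terminates at degree 3.
Standard normalization: leading coefficient of H_n is 2^n, so a_3 = 2^3 = 8. Work downward with a_k = (k+1)(k+2) a_{k+2} / (2(k - n)):
  a_1 = (2)(3)(8) / (2(1 - 3)) = 48/(-4) = -12
Hence H_3(x) = 8 x^3 - 12 x.

H_3(x); series = 8 x^3 - 12 x


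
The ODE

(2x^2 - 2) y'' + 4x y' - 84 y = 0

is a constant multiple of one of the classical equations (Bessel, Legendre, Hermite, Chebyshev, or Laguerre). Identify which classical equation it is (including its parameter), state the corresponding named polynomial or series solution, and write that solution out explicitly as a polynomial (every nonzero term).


All three coefficients share the factor -2; dividing through by -2 gives  (1 - x^2) y'' - 2x y' + 42 y = 0.
This matches the Legendre equation (1 - x^2) y'' - 2x y' + n(n+1) y = 0 (note the -2x y' term) with n(n+1) = 42, so n = 6; the polynomial solution is P_6(x).
With y = sum_k a_k x^k, matching x^k gives (k+2)(k+1) a_{k+2} = [k(k+1) - n(n+1)] a_k = (k - 6)(k + 7) a_k. The right side vanishes at k = 6, so the series with the parity of 6 terminates at degree 6.
Standard normalization (P_n(1) = 1): leading coefficient (2n)!/(2^n (n!)^2) = 479001600/(64*518400) = 231/16, so a_6 = 231/16. Work downward with a_k = (k+1)(k+2) a_{k+2} / ((k - 6)(k + 7)):
  a_4 = (5)(6)(231/16) / ((4 - 6)(4 + 7)) = (3465/8)/(-22) = -315/16
  a_2 = (3)(4)(-315/16) / ((2 - 6)(2 + 7)) = (-945/4)/(-36) = 105/16
  a_0 = (1)(2)(105/16) / ((0 - 6)(0 + 7)) = (105/8)/(-42) = -5/16
Hence P_6(x) = 231 x^6/16 - 315 x^4/16 + 105 x^2/16 - 5/16.

P_6(x); series = 231 x^6/16 - 315 x^4/16 + 105 x^2/16 - 5/16


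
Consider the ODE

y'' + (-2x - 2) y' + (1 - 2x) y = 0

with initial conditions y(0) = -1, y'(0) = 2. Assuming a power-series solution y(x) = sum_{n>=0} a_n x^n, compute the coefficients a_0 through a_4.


Ansatz: y(x) = sum_{n>=0} a_n x^n, so y'(x) = sum_{n>=1} n a_n x^(n-1) and y''(x) = sum_{n>=2} n(n-1) a_n x^(n-2).
Substitute into P(x) y'' + Q(x) y' + R(x) y = 0 with P(x) = 1, Q(x) = -2x - 2, R(x) = 1 - 2x, and match powers of x.
Initial conditions: a_0 = -1, a_1 = 2.
Setting the coefficient of each power of x to zero and solving order by order (substituting the coefficients already found):
  x^0: 2 a_2 - 2 a_1 + a_0 = 0  ->  2 a_2 = 2 a_1 - a_0 = 5  ->  a_2 = 5/2
  x^1: 6 a_3 - 4 a_2 - a_1 - 2 a_0 = 0  ->  6 a_3 = 4 a_2 + a_1 + 2 a_0 = 10  ->  a_3 = 5/3
  x^2: 12 a_4 - 6 a_3 - 3 a_2 - 2 a_1 = 0  ->  12 a_4 = 6 a_3 + 3 a_2 + 2 a_1 = 43/2  ->  a_4 = 43/24
Truncated series: y(x) = -1 + 2 x + (5/2) x^2 + (5/3) x^3 + (43/24) x^4 + O(x^5).

a_0 = -1; a_1 = 2; a_2 = 5/2; a_3 = 5/3; a_4 = 43/24


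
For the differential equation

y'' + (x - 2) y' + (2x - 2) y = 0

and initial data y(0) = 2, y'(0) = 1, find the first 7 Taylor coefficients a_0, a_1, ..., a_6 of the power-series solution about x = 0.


Ansatz: y(x) = sum_{n>=0} a_n x^n, so y'(x) = sum_{n>=1} n a_n x^(n-1) and y''(x) = sum_{n>=2} n(n-1) a_n x^(n-2).
Substitute into P(x) y'' + Q(x) y' + R(x) y = 0 with P(x) = 1, Q(x) = x - 2, R(x) = 2x - 2, and match powers of x.
Initial conditions: a_0 = 2, a_1 = 1.
Setting the coefficient of each power of x to zero and solving order by order (substituting the coefficients already found):
  x^0: 2 a_2 - 2 a_1 - 2 a_0 = 0  ->  2 a_2 = 2 a_1 + 2 a_0 = 6  ->  a_2 = 3
  x^1: 6 a_3 - 4 a_2 - a_1 + 2 a_0 = 0  ->  6 a_3 = 4 a_2 + a_1 - 2 a_0 = 9  ->  a_3 = 3/2
  x^2: 12 a_4 - 6 a_3 + 2 a_1 = 0  ->  12 a_4 = 6 a_3 - 2 a_1 = 7  ->  a_4 = 7/12
  x^3: 20 a_5 - 8 a_4 + a_3 + 2 a_2 = 0  ->  20 a_5 = 8 a_4 - a_3 - 2 a_2 = -17/6  ->  a_5 = -17/120
  x^4: 30 a_6 - 10 a_5 + 2 a_4 + 2 a_3 = 0  ->  30 a_6 = 10 a_5 - 2 a_4 - 2 a_3 = -67/12  ->  a_6 = -67/360
Truncated series: y(x) = 2 + x + 3 x^2 + (3/2) x^3 + (7/12) x^4 - (17/120) x^5 - (67/360) x^6 + O(x^7).

a_0 = 2; a_1 = 1; a_2 = 3; a_3 = 3/2; a_4 = 7/12; a_5 = -17/120; a_6 = -67/360


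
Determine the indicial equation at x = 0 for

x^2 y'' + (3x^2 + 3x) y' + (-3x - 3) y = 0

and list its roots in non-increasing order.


Divide by x^2 to reach normal form y'' + P_1(x) y' + P_2(x) y = 0 with P_1(x) = 3 + 3/x and P_2(x) = -3/x - 3/x^2.
x = 0 is a singular point because the y'-coefficient 3 + 3/x has a pole at x = 0 and the y-coefficient -3/x - 3/x^2 has a pole at x = 0.
It is a regular singular point because x P_1(x) = p(x) = 3x + 3 and x^2 P_2(x) = q(x) = -3x - 3 are polynomials, hence analytic at x = 0.
p(0) = 3,  q(0) = -3.
Indicial equation: r(r-1) + p(0) r + q(0) = 0, i.e. r^2 + (p(0) - 1) r + q(0) = 0, i.e. r^2 + 2 r - 3 = 0.
Discriminant: (2)^2 - 4(-3) = 16, so r = (-2 ± 4)/2.
Solving: r_1 = 1, r_2 = -3.

indicial: r^2 + 2 r - 3 = 0; roots r_1 = 1, r_2 = -3


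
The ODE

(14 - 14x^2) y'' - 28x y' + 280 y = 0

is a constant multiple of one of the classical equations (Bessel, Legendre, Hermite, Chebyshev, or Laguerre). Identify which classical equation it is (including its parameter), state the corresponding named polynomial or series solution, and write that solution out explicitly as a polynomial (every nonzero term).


All three coefficients share the factor 14; dividing through by 14 gives  (1 - x^2) y'' - 2x y' + 20 y = 0.
This matches the Legendre equation (1 - x^2) y'' - 2x y' + n(n+1) y = 0 (note the -2x y' term) with n(n+1) = 20, so n = 4; the polynomial solution is P_4(x).
With y = sum_k a_k x^k, matching x^k gives (k+2)(k+1) a_{k+2} = [k(k+1) - n(n+1)] a_k = (k - 4)(k + 5) a_k. The right side vanishes at k = 4, so the series with the parity of 4 terminates at degree 4.
Standard normalization (P_n(1) = 1): leading coefficient (2n)!/(2^n (n!)^2) = 40320/(16*576) = 35/8, so a_4 = 35/8. Work downward with a_k = (k+1)(k+2) a_{k+2} / ((k - 4)(k + 5)):
  a_2 = (3)(4)(35/8) / ((2 - 4)(2 + 5)) = (105/2)/(-14) = -15/4
  a_0 = (1)(2)(-15/4) / ((0 - 4)(0 + 5)) = (-15/2)/(-20) = 3/8
Hence P_4(x) = 35 x^4/8 - 15 x^2/4 + 3/8.

P_4(x); series = 35 x^4/8 - 15 x^2/4 + 3/8


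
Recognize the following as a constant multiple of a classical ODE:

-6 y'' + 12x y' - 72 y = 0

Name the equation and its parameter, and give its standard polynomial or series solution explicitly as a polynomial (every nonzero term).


All three coefficients share the factor -6; dividing through by -6 gives  y'' - 2x y' + 12 y = 0.
This matches the Hermite equation y'' - 2x y' + 2n y = 0 with 2n = 12, so n = 6; the polynomial solution is H_6(x).
With y = sum_k a_k x^k, matching x^k gives (k+2)(k+1) a_{k+2} = 2(k - n) a_k = 2(k - 6) a_k. The right side vanishes at k = 6, so the series with the parity of 6 terminates at degree 6.
Standard normalization: leading coefficient of H_n is 2^n, so a_6 = 2^6 = 64. Work downward with a_k = (k+1)(k+2) a_{k+2} / (2(k - n)):
  a_4 = (5)(6)(64) / (2(4 - 6)) = 1920/(-4) = -480
  a_2 = (3)(4)(-480) / (2(2 - 6)) = -5760/(-8) = 720
  a_0 = (1)(2)(720) / (2(0 - 6)) = 1440/(-12) = -120
Hence H_6(x) = 64 x^6 - 480 x^4 + 720 x^2 - 120.

H_6(x); series = 64 x^6 - 480 x^4 + 720 x^2 - 120
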